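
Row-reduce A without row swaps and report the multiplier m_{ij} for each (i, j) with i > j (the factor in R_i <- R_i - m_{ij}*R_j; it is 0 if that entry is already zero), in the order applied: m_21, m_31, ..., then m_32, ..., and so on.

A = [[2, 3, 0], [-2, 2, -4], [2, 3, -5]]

Forward elimination:
R2 <- R2 - (-1)*R1:  [  0   5  -4 ]
R3 <- R3 - (1)*R1:  [  0   0  -5 ]
R3: entry in column 2 is already 0 -> m_{32} = 0 (no row operation needed)
Multipliers (in order of application): m_{21} = -1, m_{31} = 1, m_{32} = 0

multipliers: -1, 1, 0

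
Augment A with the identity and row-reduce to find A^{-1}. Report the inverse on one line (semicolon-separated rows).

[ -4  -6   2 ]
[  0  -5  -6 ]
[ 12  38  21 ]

Gauss-Jordan on [A | I]:
R1 <- (1/-4)*R1:  [    1   3/2  -1/2  |  -1/4     0     0 ]
R3 <- R3 - (12)*R1:  [  0  20  27  |   3   0   1 ]
R2 <- (1/-5)*R2:  [    0     1   6/5  |     0  -1/5     0 ]
R1 <- R1 - (3/2)*R2:  [      1       0  -23/10  |    -1/4    3/10       0 ]
R3 <- R3 - (20)*R2:  [ 0  0  3  |  3  4  1 ]
R3 <- (1/3)*R3:  [   0    0    1  |    1  4/3  1/3 ]
R1 <- R1 - (-23/10)*R3:  [      1       0       0  |   41/20  101/30   23/30 ]
R2 <- R2 - (6/5)*R3:  [    0     1     0  |  -6/5  -9/5  -2/5 ]
Right block of [I | A^{-1}] is the inverse:
[ 41/20  101/30  23/30 ]
[  -6/5    -9/5   -2/5 ]
[     1     4/3    1/3 ]

inverse = [41/20 101/30 23/30; -6/5 -9/5 -2/5; 1 4/3 1/3]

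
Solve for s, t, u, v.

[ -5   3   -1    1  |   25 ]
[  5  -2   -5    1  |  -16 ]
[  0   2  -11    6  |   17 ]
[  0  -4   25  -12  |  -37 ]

(-3, 3, -1, 0)

Forward elimination on [A|b]:
R2 <- R2 - (-1)*R1:  [  0   1  -6   2   9 ]
R3 <- R3 - (2)*R2:  [  0   0   1   2  -1 ]
R4 <- R4 - (-4)*R2:  [  0   0   1  -4  -1 ]
R4 <- R4 - (1)*R3:  [  0   0   0  -6   0 ]
Row echelon form:
[ -5  3  -1   1  |  25 ]
[  0  1  -6   2  |   9 ]
[  0  0   1   2  |  -1 ]
[  0  0   0  -6  |   0 ]
Back-substitution:
v = (0) / -6 = 0
u = (-1 - (2)*(0)) / 1 = -1
t = (9 - (-6)*(-1) - (2)*(0)) / 1 = 3
s = (25 - (3)*(3) - (-1)*(-1) - (1)*(0)) / -5 = -3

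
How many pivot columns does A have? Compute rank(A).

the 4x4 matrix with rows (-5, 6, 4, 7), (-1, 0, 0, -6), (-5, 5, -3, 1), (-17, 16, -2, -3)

Row reduction:
R2 <- R2 - (1/5)*R1:  [     0   -6/5   -4/5  -37/5 ]
R3 <- R3 - (1)*R1:  [  0  -1  -7  -6 ]
R4 <- R4 - (17/5)*R1:  [      0   -22/5   -78/5  -134/5 ]
R3 <- R3 - (5/6)*R2:  [     0      0  -19/3    1/6 ]
R4 <- R4 - (11/3)*R2:  [     0      0  -38/3    1/3 ]
R4 <- R4 - (2)*R3:  [ 0  0  0  0 ]
Row echelon form:
[ -5     6      4      7 ]
[  0  -6/5   -4/5  -37/5 ]
[  0     0  -19/3    1/6 ]
[  0     0      0      0 ]
Nonzero rows / pivot columns: 3

rank(A) = 3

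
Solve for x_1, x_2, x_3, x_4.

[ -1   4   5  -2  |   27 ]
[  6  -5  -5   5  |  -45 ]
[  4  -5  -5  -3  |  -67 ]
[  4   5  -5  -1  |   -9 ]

Forward elimination on [A|b]:
R2 <- R2 - (-6)*R1:  [   0   19   25   -7  117 ]
R3 <- R3 - (-4)*R1:  [   0   11   15  -11   41 ]
R4 <- R4 - (-4)*R1:  [  0  21  15  -9  99 ]
R3 <- R3 - (11/19)*R2:  [       0        0    10/19  -132/19  -508/19 ]
R4 <- R4 - (21/19)*R2:  [       0        0  -240/19   -24/19  -576/19 ]
R4 <- R4 - (-24)*R3:  [    0     0     0  -168  -672 ]
Row echelon form:
[ -1   4      5       -2  |       27 ]
[  0  19     25       -7  |      117 ]
[  0   0  10/19  -132/19  |  -508/19 ]
[  0   0      0     -168  |     -672 ]
Back-substitution:
x_4 = (-672) / -168 = 4
x_3 = (-508/19 - (-132/19)*(4)) / (10/19) = 2
x_2 = (117 - (25)*(2) - (-7)*(4)) / 19 = 5
x_1 = (27 - (4)*(5) - (5)*(2) - (-2)*(4)) / -1 = -5

(-5, 5, 2, 4)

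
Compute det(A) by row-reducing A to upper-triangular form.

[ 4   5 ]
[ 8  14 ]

Forward elimination:
R2 <- R2 - (2)*R1:  [ 0  4 ]
Upper-triangular form:
[ 4  5 ]
[ 0  4 ]
det(A) = (-1)^0 * (4) * (4) = 16  (0 row swaps -> sign +1)

det(A) = 16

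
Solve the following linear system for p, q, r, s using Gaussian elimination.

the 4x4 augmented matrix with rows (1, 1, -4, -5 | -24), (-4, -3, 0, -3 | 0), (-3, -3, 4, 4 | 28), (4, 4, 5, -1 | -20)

Forward elimination on [A|b]:
R2 <- R2 - (-4)*R1:  [   0    1  -16  -23  -96 ]
R3 <- R3 - (-3)*R1:  [   0    0   -8  -11  -44 ]
R4 <- R4 - (4)*R1:  [  0   0  21  19  76 ]
R4 <- R4 - (-21/8)*R3:  [     0      0      0  -79/8  -79/2 ]
Row echelon form:
[ 1  1   -4     -5  |    -24 ]
[ 0  1  -16    -23  |    -96 ]
[ 0  0   -8    -11  |    -44 ]
[ 0  0    0  -79/8  |  -79/2 ]
Back-substitution:
s = (-79/2) / (-79/8) = 4
r = (-44 - (-11)*(4)) / -8 = 0
q = (-96 - (-16)*(0) - (-23)*(4)) / 1 = -4
p = (-24 - (1)*(-4) - (-4)*(0) - (-5)*(4)) / 1 = 0

(0, -4, 0, 4)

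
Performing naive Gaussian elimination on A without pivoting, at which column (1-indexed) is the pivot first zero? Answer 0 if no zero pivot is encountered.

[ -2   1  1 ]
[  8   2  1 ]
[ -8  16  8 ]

Naive forward elimination:
R2 <- R2 - (-4)*R1:  [ 0  6  5 ]
R3 <- R3 - (4)*R1:  [  0  12   4 ]
R3 <- R3 - (2)*R2:  [  0   0  -6 ]
All pivots nonzero; naive elimination completes without hitting a zero pivot.

first zero-pivot column = 0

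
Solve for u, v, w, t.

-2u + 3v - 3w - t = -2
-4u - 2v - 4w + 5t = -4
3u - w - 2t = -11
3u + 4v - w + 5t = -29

Forward elimination on [A|b]:
R2 <- R2 - (2)*R1:  [  0  -8   2   7   0 ]
R3 <- R3 - (-3/2)*R1:  [     0    9/2  -11/2   -7/2    -14 ]
R4 <- R4 - (-3/2)*R1:  [     0   17/2  -11/2    7/2    -32 ]
R3 <- R3 - (-9/16)*R2:  [     0      0  -35/8   7/16    -14 ]
R4 <- R4 - (-17/16)*R2:  [      0       0   -27/8  175/16     -32 ]
R4 <- R4 - (27/35)*R3:  [      0       0       0    53/5  -106/5 ]
Row echelon form:
[ -2   3     -3    -1  |      -2 ]
[  0  -8      2     7  |       0 ]
[  0   0  -35/8  7/16  |     -14 ]
[  0   0      0  53/5  |  -106/5 ]
Back-substitution:
t = (-106/5) / (53/5) = -2
w = (-14 - (7/16)*(-2)) / (-35/8) = 3
v = (0 - (2)*(3) - (7)*(-2)) / -8 = -1
u = (-2 - (3)*(-1) - (-3)*(3) - (-1)*(-2)) / -2 = -4

(-4, -1, 3, -2)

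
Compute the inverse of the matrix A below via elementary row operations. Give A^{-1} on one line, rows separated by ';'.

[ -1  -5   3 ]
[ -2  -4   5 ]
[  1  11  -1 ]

Gauss-Jordan on [A | I]:
R1 <- (1/-1)*R1:  [  1   5  -3  |  -1   0   0 ]
R2 <- R2 - (-2)*R1:  [  0   6  -1  |  -2   1   0 ]
R3 <- R3 - (1)*R1:  [ 0  6  2  |  1  0  1 ]
R2 <- (1/6)*R2:  [    0     1  -1/6  |  -1/3   1/6     0 ]
R1 <- R1 - (5)*R2:  [     1      0  -13/6  |    2/3   -5/6      0 ]
R3 <- R3 - (6)*R2:  [  0   0   3  |   3  -1   1 ]
R3 <- (1/3)*R3:  [    0     0     1  |     1  -1/3   1/3 ]
R1 <- R1 - (-13/6)*R3:  [     1      0      0  |   17/6  -14/9  13/18 ]
R2 <- R2 - (-1/6)*R3:  [    0     1     0  |  -1/6   1/9  1/18 ]
Right block of [I | A^{-1}] is the inverse:
[ 17/6  -14/9  13/18 ]
[ -1/6    1/9   1/18 ]
[    1   -1/3    1/3 ]

inverse = [17/6 -14/9 13/18; -1/6 1/9 1/18; 1 -1/3 1/3]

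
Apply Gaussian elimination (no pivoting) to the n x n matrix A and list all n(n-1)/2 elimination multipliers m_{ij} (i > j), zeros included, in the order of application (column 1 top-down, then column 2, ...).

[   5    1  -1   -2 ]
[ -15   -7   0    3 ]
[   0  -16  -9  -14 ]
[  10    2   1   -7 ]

multipliers: -3, 0, 2, 4, 0, 1

Forward elimination:
R2 <- R2 - (-3)*R1:  [  0  -4  -3  -3 ]
R3: entry in column 1 is already 0 -> m_{31} = 0 (no row operation needed)
R4 <- R4 - (2)*R1:  [  0   0   3  -3 ]
R3 <- R3 - (4)*R2:  [  0   0   3  -2 ]
R4: entry in column 2 is already 0 -> m_{42} = 0 (no row operation needed)
R4 <- R4 - (1)*R3:  [  0   0   0  -1 ]
Multipliers (in order of application): m_{21} = -3, m_{31} = 0, m_{41} = 2, m_{32} = 4, m_{42} = 0, m_{43} = 1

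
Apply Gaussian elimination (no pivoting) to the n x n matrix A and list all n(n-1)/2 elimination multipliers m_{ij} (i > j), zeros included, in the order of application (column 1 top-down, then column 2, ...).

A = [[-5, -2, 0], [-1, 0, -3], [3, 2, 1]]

Forward elimination:
R2 <- R2 - (1/5)*R1:  [   0  2/5   -3 ]
R3 <- R3 - (-3/5)*R1:  [   0  4/5    1 ]
R3 <- R3 - (2)*R2:  [ 0  0  7 ]
Multipliers (in order of application): m_{21} = 1/5, m_{31} = -3/5, m_{32} = 2

multipliers: 1/5, -3/5, 2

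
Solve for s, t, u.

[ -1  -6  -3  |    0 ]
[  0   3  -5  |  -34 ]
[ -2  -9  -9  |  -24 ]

(3, -3, 5)

Forward elimination on [A|b]:
R3 <- R3 - (2)*R1:  [   0    3   -3  -24 ]
R3 <- R3 - (1)*R2:  [  0   0   2  10 ]
Row echelon form:
[ -1  -6  -3  |    0 ]
[  0   3  -5  |  -34 ]
[  0   0   2  |   10 ]
Back-substitution:
u = (10) / 2 = 5
t = (-34 - (-5)*(5)) / 3 = -3
s = (0 - (-6)*(-3) - (-3)*(5)) / -1 = 3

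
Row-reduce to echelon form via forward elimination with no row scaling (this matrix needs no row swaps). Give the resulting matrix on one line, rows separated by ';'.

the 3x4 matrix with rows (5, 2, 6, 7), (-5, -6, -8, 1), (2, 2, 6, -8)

Forward elimination:
R2 <- R2 - (-1)*R1:  [  0  -4  -2   8 ]
R3 <- R3 - (2/5)*R1:  [     0    6/5   18/5  -54/5 ]
R3 <- R3 - (-3/10)*R2:  [     0      0      3  -42/5 ]
Row echelon form:
[ 5   2   6      7 ]
[ 0  -4  -2      8 ]
[ 0   0   3  -42/5 ]

REF = [5 2 6 7; 0 -4 -2 8; 0 0 3 -42/5]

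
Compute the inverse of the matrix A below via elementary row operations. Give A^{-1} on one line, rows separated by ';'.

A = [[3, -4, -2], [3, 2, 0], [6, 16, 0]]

Gauss-Jordan on [A | I]:
R1 <- (1/3)*R1:  [    1  -4/3  -2/3  |   1/3     0     0 ]
R2 <- R2 - (3)*R1:  [  0   6   2  |  -1   1   0 ]
R3 <- R3 - (6)*R1:  [  0  24   4  |  -2   0   1 ]
R2 <- (1/6)*R2:  [    0     1   1/3  |  -1/6   1/6     0 ]
R1 <- R1 - (-4/3)*R2:  [    1     0  -2/9  |   1/9   2/9     0 ]
R3 <- R3 - (24)*R2:  [  0   0  -4  |   2  -4   1 ]
R3 <- (1/-4)*R3:  [    0     0     1  |  -1/2     1  -1/4 ]
R1 <- R1 - (-2/9)*R3:  [     1      0      0  |      0    4/9  -1/18 ]
R2 <- R2 - (1/3)*R3:  [    0     1     0  |     0  -1/6  1/12 ]
Right block of [I | A^{-1}] is the inverse:
[    0   4/9  -1/18 ]
[    0  -1/6   1/12 ]
[ -1/2     1   -1/4 ]

inverse = [0 4/9 -1/18; 0 -1/6 1/12; -1/2 1 -1/4]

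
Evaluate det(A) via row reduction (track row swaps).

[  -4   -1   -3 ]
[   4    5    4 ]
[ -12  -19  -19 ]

Forward elimination:
R2 <- R2 - (-1)*R1:  [ 0  4  1 ]
R3 <- R3 - (3)*R1:  [   0  -16  -10 ]
R3 <- R3 - (-4)*R2:  [  0   0  -6 ]
Upper-triangular form:
[ -4  -1  -3 ]
[  0   4   1 ]
[  0   0  -6 ]
det(A) = (-1)^0 * (-4) * (4) * (-6) = 96  (0 row swaps -> sign +1)

det(A) = 96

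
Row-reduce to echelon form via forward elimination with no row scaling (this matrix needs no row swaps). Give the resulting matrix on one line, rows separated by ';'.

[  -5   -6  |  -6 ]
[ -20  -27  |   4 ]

REF = [-5 -6 -6; 0 -3 28]

Forward elimination:
R2 <- R2 - (4)*R1:  [  0  -3  28 ]
Row echelon form:
[ -5  -6  |  -6 ]
[  0  -3  |  28 ]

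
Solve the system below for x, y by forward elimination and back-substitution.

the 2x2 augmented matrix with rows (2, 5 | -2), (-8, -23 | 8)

Forward elimination on [A|b]:
R2 <- R2 - (-4)*R1:  [  0  -3   0 ]
Row echelon form:
[ 2   5  |  -2 ]
[ 0  -3  |   0 ]
Back-substitution:
y = (0) / -3 = 0
x = (-2 - (5)*(0)) / 2 = -1

(-1, 0)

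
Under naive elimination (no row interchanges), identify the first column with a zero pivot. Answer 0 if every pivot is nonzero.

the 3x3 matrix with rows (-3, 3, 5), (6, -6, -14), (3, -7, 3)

Naive forward elimination:
R2 <- R2 - (-2)*R1:  [  0   0  -4 ]
R3 <- R3 - (-1)*R1:  [  0  -4   8 ]
Matrix at this point:
[ -3   3   5 ]
[  0   0  -4 ]
[  0  -4   8 ]
Pivot entry (2,2) is zero but row 3 has -4 in column 2 -> naive elimination stops; a row interchange (e.g. R2 <-> R3) would be required here.

first zero-pivot column = 2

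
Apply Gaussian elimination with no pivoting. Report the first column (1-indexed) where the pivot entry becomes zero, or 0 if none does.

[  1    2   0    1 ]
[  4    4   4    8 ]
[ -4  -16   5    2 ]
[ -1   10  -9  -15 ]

first zero-pivot column = 0

Naive forward elimination:
R2 <- R2 - (4)*R1:  [  0  -4   4   4 ]
R3 <- R3 - (-4)*R1:  [  0  -8   5   6 ]
R4 <- R4 - (-1)*R1:  [   0   12   -9  -14 ]
R3 <- R3 - (2)*R2:  [  0   0  -3  -2 ]
R4 <- R4 - (-3)*R2:  [  0   0   3  -2 ]
R4 <- R4 - (-1)*R3:  [  0   0   0  -4 ]
All pivots nonzero; naive elimination completes without hitting a zero pivot.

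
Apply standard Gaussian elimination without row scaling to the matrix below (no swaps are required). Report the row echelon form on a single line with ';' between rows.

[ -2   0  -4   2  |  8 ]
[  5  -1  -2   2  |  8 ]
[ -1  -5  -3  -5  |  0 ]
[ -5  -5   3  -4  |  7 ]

Forward elimination:
R2 <- R2 - (-5/2)*R1:  [   0   -1  -12    7   28 ]
R3 <- R3 - (1/2)*R1:  [  0  -5  -1  -6  -4 ]
R4 <- R4 - (5/2)*R1:  [   0   -5   13   -9  -13 ]
R3 <- R3 - (5)*R2:  [    0     0    59   -41  -144 ]
R4 <- R4 - (5)*R2:  [    0     0    73   -44  -153 ]
R4 <- R4 - (73/59)*R3:  [       0        0        0   397/59  1485/59 ]
Row echelon form:
[ -2   0   -4       2  |        8 ]
[  0  -1  -12       7  |       28 ]
[  0   0   59     -41  |     -144 ]
[  0   0    0  397/59  |  1485/59 ]

REF = [-2 0 -4 2 8; 0 -1 -12 7 28; 0 0 59 -41 -144; 0 0 0 397/59 1485/59]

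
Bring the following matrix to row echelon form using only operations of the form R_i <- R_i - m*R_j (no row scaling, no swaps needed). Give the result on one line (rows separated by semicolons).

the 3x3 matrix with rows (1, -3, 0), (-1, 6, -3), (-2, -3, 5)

Forward elimination:
R2 <- R2 - (-1)*R1:  [  0   3  -3 ]
R3 <- R3 - (-2)*R1:  [  0  -9   5 ]
R3 <- R3 - (-3)*R2:  [  0   0  -4 ]
Row echelon form:
[ 1  -3   0 ]
[ 0   3  -3 ]
[ 0   0  -4 ]

REF = [1 -3 0; 0 3 -3; 0 0 -4]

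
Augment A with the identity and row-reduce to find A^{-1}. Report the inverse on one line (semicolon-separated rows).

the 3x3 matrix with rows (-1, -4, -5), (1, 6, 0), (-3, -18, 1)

Gauss-Jordan on [A | I]:
R1 <- (1/-1)*R1:  [  1   4   5  |  -1   0   0 ]
R2 <- R2 - (1)*R1:  [  0   2  -5  |   1   1   0 ]
R3 <- R3 - (-3)*R1:  [  0  -6  16  |  -3   0   1 ]
R2 <- (1/2)*R2:  [    0     1  -5/2  |   1/2   1/2     0 ]
R1 <- R1 - (4)*R2:  [  1   0  15  |  -3  -2   0 ]
R3 <- R3 - (-6)*R2:  [ 0  0  1  |  0  3  1 ]
R1 <- R1 - (15)*R3:  [   1    0    0  |   -3  -47  -15 ]
R2 <- R2 - (-5/2)*R3:  [   0    1    0  |  1/2    8  5/2 ]
Right block of [I | A^{-1}] is the inverse:
[  -3  -47  -15 ]
[ 1/2    8  5/2 ]
[   0    3    1 ]

inverse = [-3 -47 -15; 1/2 8 5/2; 0 3 1]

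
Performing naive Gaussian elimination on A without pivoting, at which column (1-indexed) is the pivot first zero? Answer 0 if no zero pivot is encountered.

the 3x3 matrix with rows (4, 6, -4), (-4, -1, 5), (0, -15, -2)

Naive forward elimination:
R2 <- R2 - (-1)*R1:  [ 0  5  1 ]
R3 <- R3 - (-3)*R2:  [ 0  0  1 ]
All pivots nonzero; naive elimination completes without hitting a zero pivot.

first zero-pivot column = 0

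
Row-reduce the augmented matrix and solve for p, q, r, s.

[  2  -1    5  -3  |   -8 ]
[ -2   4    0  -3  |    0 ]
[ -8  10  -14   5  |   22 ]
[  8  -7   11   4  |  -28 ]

Forward elimination on [A|b]:
R2 <- R2 - (-1)*R1:  [  0   3   5  -6  -8 ]
R3 <- R3 - (-4)*R1:  [   0    6    6   -7  -10 ]
R4 <- R4 - (4)*R1:  [  0  -3  -9  16   4 ]
R3 <- R3 - (2)*R2:  [  0   0  -4   5   6 ]
R4 <- R4 - (-1)*R2:  [  0   0  -4  10  -4 ]
R4 <- R4 - (1)*R3:  [   0    0    0    5  -10 ]
Row echelon form:
[ 2  -1   5  -3  |   -8 ]
[ 0   3   5  -6  |   -8 ]
[ 0   0  -4   5  |    6 ]
[ 0   0   0   5  |  -10 ]
Back-substitution:
s = (-10) / 5 = -2
r = (6 - (5)*(-2)) / -4 = -4
q = (-8 - (5)*(-4) - (-6)*(-2)) / 3 = 0
p = (-8 - (-1)*(0) - (5)*(-4) - (-3)*(-2)) / 2 = 3

(3, 0, -4, -2)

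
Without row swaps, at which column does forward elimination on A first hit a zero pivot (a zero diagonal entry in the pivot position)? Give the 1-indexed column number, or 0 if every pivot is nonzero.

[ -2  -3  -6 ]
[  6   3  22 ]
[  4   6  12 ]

Naive forward elimination:
R2 <- R2 - (-3)*R1:  [  0  -6   4 ]
R3 <- R3 - (-2)*R1:  [ 0  0  0 ]
Matrix at this point:
[ -2  -3  -6 ]
[  0  -6   4 ]
[  0   0   0 ]
Pivot entry (3,3) in the last row is zero and there are no rows below to swap with -> zero pivot in column 3 (A is singular).

first zero-pivot column = 3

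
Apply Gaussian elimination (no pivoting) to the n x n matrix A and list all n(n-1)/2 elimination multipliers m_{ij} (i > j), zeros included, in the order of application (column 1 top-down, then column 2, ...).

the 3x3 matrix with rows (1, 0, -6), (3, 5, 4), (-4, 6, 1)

Forward elimination:
R2 <- R2 - (3)*R1:  [  0   5  22 ]
R3 <- R3 - (-4)*R1:  [   0    6  -23 ]
R3 <- R3 - (6/5)*R2:  [      0       0  -247/5 ]
Multipliers (in order of application): m_{21} = 3, m_{31} = -4, m_{32} = 6/5

multipliers: 3, -4, 6/5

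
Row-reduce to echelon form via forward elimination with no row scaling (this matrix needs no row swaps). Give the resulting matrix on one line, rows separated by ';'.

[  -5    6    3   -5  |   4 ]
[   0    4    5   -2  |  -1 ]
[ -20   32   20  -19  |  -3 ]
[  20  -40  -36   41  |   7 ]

REF = [-5 6 3 -5 4; 0 4 5 -2 -1; 0 0 -2 5 -17; 0 0 0 3 53]

Forward elimination:
R3 <- R3 - (4)*R1:  [   0    8    8    1  -19 ]
R4 <- R4 - (-4)*R1:  [   0  -16  -24   21   23 ]
R3 <- R3 - (2)*R2:  [   0    0   -2    5  -17 ]
R4 <- R4 - (-4)*R2:  [  0   0  -4  13  19 ]
R4 <- R4 - (2)*R3:  [  0   0   0   3  53 ]
Row echelon form:
[ -5  6   3  -5  |    4 ]
[  0  4   5  -2  |   -1 ]
[  0  0  -2   5  |  -17 ]
[  0  0   0   3  |   53 ]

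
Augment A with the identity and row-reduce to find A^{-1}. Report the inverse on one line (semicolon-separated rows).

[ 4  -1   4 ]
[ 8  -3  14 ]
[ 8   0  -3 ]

inverse = [-9/4 3/4 1/2; -34 11 6; -6 2 1]

Gauss-Jordan on [A | I]:
R1 <- (1/4)*R1:  [    1  -1/4     1  |   1/4     0     0 ]
R2 <- R2 - (8)*R1:  [  0  -1   6  |  -2   1   0 ]
R3 <- R3 - (8)*R1:  [   0    2  -11  |   -2    0    1 ]
R2 <- (1/-1)*R2:  [  0   1  -6  |   2  -1   0 ]
R1 <- R1 - (-1/4)*R2:  [    1     0  -1/2  |   3/4  -1/4     0 ]
R3 <- R3 - (2)*R2:  [  0   0   1  |  -6   2   1 ]
R1 <- R1 - (-1/2)*R3:  [    1     0     0  |  -9/4   3/4   1/2 ]
R2 <- R2 - (-6)*R3:  [   0    1    0  |  -34   11    6 ]
Right block of [I | A^{-1}] is the inverse:
[ -9/4  3/4  1/2 ]
[  -34   11    6 ]
[   -6    2    1 ]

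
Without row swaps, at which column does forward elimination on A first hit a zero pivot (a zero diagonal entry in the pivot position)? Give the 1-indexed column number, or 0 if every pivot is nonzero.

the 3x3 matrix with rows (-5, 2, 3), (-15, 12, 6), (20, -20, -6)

first zero-pivot column = 3

Naive forward elimination:
R2 <- R2 - (3)*R1:  [  0   6  -3 ]
R3 <- R3 - (-4)*R1:  [   0  -12    6 ]
R3 <- R3 - (-2)*R2:  [ 0  0  0 ]
Matrix at this point:
[ -5  2   3 ]
[  0  6  -3 ]
[  0  0   0 ]
Pivot entry (3,3) in the last row is zero and there are no rows below to swap with -> zero pivot in column 3 (A is singular).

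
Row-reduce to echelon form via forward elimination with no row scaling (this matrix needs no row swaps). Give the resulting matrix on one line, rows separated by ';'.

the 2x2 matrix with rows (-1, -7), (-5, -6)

Forward elimination:
R2 <- R2 - (5)*R1:  [  0  29 ]
Row echelon form:
[ -1  -7 ]
[  0  29 ]

REF = [-1 -7; 0 29]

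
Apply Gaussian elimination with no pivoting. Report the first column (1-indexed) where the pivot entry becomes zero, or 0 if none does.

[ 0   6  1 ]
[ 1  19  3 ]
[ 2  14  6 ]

Naive forward elimination:
Pivot entry (1,1) is zero but row 2 has 1 in column 1 -> naive elimination stops; a row interchange (e.g. R1 <-> R2) would be required here.

first zero-pivot column = 1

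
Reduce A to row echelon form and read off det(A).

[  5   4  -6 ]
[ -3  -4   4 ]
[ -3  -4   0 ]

det(A) = 32

Forward elimination:
R2 <- R2 - (-3/5)*R1:  [    0  -8/5   2/5 ]
R3 <- R3 - (-3/5)*R1:  [     0   -8/5  -18/5 ]
R3 <- R3 - (1)*R2:  [  0   0  -4 ]
Upper-triangular form:
[ 5     4   -6 ]
[ 0  -8/5  2/5 ]
[ 0     0   -4 ]
det(A) = (-1)^0 * (5) * (-8/5) * (-4) = 32  (0 row swaps -> sign +1)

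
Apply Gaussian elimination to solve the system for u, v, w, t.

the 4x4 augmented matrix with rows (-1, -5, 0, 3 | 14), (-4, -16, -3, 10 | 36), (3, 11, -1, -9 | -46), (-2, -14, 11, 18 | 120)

Forward elimination on [A|b]:
R2 <- R2 - (4)*R1:  [   0    4   -3   -2  -20 ]
R3 <- R3 - (-3)*R1:  [  0  -4  -1   0  -4 ]
R4 <- R4 - (2)*R1:  [  0  -4  11  12  92 ]
R3 <- R3 - (-1)*R2:  [   0    0   -4   -2  -24 ]
R4 <- R4 - (-1)*R2:  [  0   0   8  10  72 ]
R4 <- R4 - (-2)*R3:  [  0   0   0   6  24 ]
Row echelon form:
[ -1  -5   0   3  |   14 ]
[  0   4  -3  -2  |  -20 ]
[  0   0  -4  -2  |  -24 ]
[  0   0   0   6  |   24 ]
Back-substitution:
t = (24) / 6 = 4
w = (-24 - (-2)*(4)) / -4 = 4
v = (-20 - (-3)*(4) - (-2)*(4)) / 4 = 0
u = (14 - (-5)*(0) - (3)*(4)) / -1 = -2

(-2, 0, 4, 4)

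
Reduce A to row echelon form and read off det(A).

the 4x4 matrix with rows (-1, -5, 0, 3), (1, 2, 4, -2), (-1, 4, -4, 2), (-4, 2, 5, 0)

det(A) = -318

Forward elimination:
R2 <- R2 - (-1)*R1:  [  0  -3   4   1 ]
R3 <- R3 - (1)*R1:  [  0   9  -4  -1 ]
R4 <- R4 - (4)*R1:  [   0   22    5  -12 ]
R3 <- R3 - (-3)*R2:  [ 0  0  8  2 ]
R4 <- R4 - (-22/3)*R2:  [     0      0  103/3  -14/3 ]
R4 <- R4 - (103/24)*R3:  [     0      0      0  -53/4 ]
Upper-triangular form:
[ -1  -5  0      3 ]
[  0  -3  4      1 ]
[  0   0  8      2 ]
[  0   0  0  -53/4 ]
det(A) = (-1)^0 * (-1) * (-3) * (8) * (-53/4) = -318  (0 row swaps -> sign +1)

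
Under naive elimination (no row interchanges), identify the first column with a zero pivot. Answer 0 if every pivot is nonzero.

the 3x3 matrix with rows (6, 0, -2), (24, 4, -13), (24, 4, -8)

Naive forward elimination:
R2 <- R2 - (4)*R1:  [  0   4  -5 ]
R3 <- R3 - (4)*R1:  [ 0  4  0 ]
R3 <- R3 - (1)*R2:  [ 0  0  5 ]
All pivots nonzero; naive elimination completes without hitting a zero pivot.

first zero-pivot column = 0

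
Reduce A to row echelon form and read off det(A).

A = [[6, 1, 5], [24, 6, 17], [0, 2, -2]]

Forward elimination:
R2 <- R2 - (4)*R1:  [  0   2  -3 ]
R3 <- R3 - (1)*R2:  [ 0  0  1 ]
Upper-triangular form:
[ 6  1   5 ]
[ 0  2  -3 ]
[ 0  0   1 ]
det(A) = (-1)^0 * (6) * (2) * (1) = 12  (0 row swaps -> sign +1)

det(A) = 12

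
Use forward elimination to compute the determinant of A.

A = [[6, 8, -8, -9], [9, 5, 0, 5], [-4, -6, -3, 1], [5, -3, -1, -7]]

Forward elimination:
R2 <- R2 - (3/2)*R1:  [    0    -7    12  37/2 ]
R3 <- R3 - (-2/3)*R1:  [     0   -2/3  -25/3     -5 ]
R4 <- R4 - (5/6)*R1:  [     0  -29/3   17/3    1/2 ]
R3 <- R3 - (2/21)*R2:  [       0        0  -199/21  -142/21 ]
R4 <- R4 - (29/21)*R2:  [       0        0  -229/21  -526/21 ]
R4 <- R4 - (229/199)*R3:  [         0          0          0  -3436/199 ]
Upper-triangular form:
[ 6   8       -8         -9 ]
[ 0  -7       12       37/2 ]
[ 0   0  -199/21    -142/21 ]
[ 0   0        0  -3436/199 ]
det(A) = (-1)^0 * (6) * (-7) * (-199/21) * (-3436/199) = -6872  (0 row swaps -> sign +1)

det(A) = -6872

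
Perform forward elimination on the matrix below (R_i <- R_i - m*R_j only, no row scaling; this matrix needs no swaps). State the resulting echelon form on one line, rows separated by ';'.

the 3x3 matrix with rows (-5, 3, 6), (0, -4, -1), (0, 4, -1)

REF = [-5 3 6; 0 -4 -1; 0 0 -2]

Forward elimination:
R3 <- R3 - (-1)*R2:  [  0   0  -2 ]
Row echelon form:
[ -5   3   6 ]
[  0  -4  -1 ]
[  0   0  -2 ]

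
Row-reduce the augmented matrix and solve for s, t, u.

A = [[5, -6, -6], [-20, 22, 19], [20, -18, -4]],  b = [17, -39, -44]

Forward elimination on [A|b]:
R2 <- R2 - (-4)*R1:  [  0  -2  -5  29 ]
R3 <- R3 - (4)*R1:  [    0     6    20  -112 ]
R3 <- R3 - (-3)*R2:  [   0    0    5  -25 ]
Row echelon form:
[ 5  -6  -6  |   17 ]
[ 0  -2  -5  |   29 ]
[ 0   0   5  |  -25 ]
Back-substitution:
u = (-25) / 5 = -5
t = (29 - (-5)*(-5)) / -2 = -2
s = (17 - (-6)*(-2) - (-6)*(-5)) / 5 = -5

(-5, -2, -5)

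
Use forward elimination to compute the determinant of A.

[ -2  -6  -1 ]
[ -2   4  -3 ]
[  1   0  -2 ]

det(A) = 62

Forward elimination:
R2 <- R2 - (1)*R1:  [  0  10  -2 ]
R3 <- R3 - (-1/2)*R1:  [    0    -3  -5/2 ]
R3 <- R3 - (-3/10)*R2:  [      0       0  -31/10 ]
Upper-triangular form:
[ -2  -6      -1 ]
[  0  10      -2 ]
[  0   0  -31/10 ]
det(A) = (-1)^0 * (-2) * (10) * (-31/10) = 62  (0 row swaps -> sign +1)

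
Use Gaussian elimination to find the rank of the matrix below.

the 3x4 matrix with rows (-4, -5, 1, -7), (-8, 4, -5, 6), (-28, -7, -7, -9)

Row reduction:
R2 <- R2 - (2)*R1:  [  0  14  -7  20 ]
R3 <- R3 - (7)*R1:  [   0   28  -14   40 ]
R3 <- R3 - (2)*R2:  [ 0  0  0  0 ]
Row echelon form:
[ -4  -5   1  -7 ]
[  0  14  -7  20 ]
[  0   0   0   0 ]
Nonzero rows / pivot columns: 2

rank(A) = 2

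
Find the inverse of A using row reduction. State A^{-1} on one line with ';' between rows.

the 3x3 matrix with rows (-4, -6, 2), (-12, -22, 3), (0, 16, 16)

inverse = [-25/4 2 13/32; 3 -1 -3/16; -3 1 1/4]

Gauss-Jordan on [A | I]:
R1 <- (1/-4)*R1:  [    1   3/2  -1/2  |  -1/4     0     0 ]
R2 <- R2 - (-12)*R1:  [  0  -4  -3  |  -3   1   0 ]
R2 <- (1/-4)*R2:  [    0     1   3/4  |   3/4  -1/4     0 ]
R1 <- R1 - (3/2)*R2:  [     1      0  -13/8  |  -11/8    3/8      0 ]
R3 <- R3 - (16)*R2:  [   0    0    4  |  -12    4    1 ]
R3 <- (1/4)*R3:  [   0    0    1  |   -3    1  1/4 ]
R1 <- R1 - (-13/8)*R3:  [     1      0      0  |  -25/4      2  13/32 ]
R2 <- R2 - (3/4)*R3:  [     0      1      0  |      3     -1  -3/16 ]
Right block of [I | A^{-1}] is the inverse:
[ -25/4   2  13/32 ]
[     3  -1  -3/16 ]
[    -3   1    1/4 ]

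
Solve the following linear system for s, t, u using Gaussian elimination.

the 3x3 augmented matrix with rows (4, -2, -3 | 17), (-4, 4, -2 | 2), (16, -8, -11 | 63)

Forward elimination on [A|b]:
R2 <- R2 - (-1)*R1:  [  0   2  -5  19 ]
R3 <- R3 - (4)*R1:  [  0   0   1  -5 ]
Row echelon form:
[ 4  -2  -3  |  17 ]
[ 0   2  -5  |  19 ]
[ 0   0   1  |  -5 ]
Back-substitution:
u = (-5) / 1 = -5
t = (19 - (-5)*(-5)) / 2 = -3
s = (17 - (-2)*(-3) - (-3)*(-5)) / 4 = -1

(-1, -3, -5)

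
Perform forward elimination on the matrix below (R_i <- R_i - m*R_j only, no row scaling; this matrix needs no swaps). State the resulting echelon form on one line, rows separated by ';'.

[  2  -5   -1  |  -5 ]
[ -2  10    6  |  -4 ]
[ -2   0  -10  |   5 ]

Forward elimination:
R2 <- R2 - (-1)*R1:  [  0   5   5  -9 ]
R3 <- R3 - (-1)*R1:  [   0   -5  -11    0 ]
R3 <- R3 - (-1)*R2:  [  0   0  -6  -9 ]
Row echelon form:
[ 2  -5  -1  |  -5 ]
[ 0   5   5  |  -9 ]
[ 0   0  -6  |  -9 ]

REF = [2 -5 -1 -5; 0 5 5 -9; 0 0 -6 -9]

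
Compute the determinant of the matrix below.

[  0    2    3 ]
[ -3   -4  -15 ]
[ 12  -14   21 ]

Forward elimination:
R1 <-> R2   (pivot in column 1 was zero)
[ -3   -4  -15 ]
[  0    2    3 ]
[ 12  -14   21 ]
R3 <- R3 - (-4)*R1:  [   0  -30  -39 ]
R3 <- R3 - (-15)*R2:  [ 0  0  6 ]
Upper-triangular form:
[ -3  -4  -15 ]
[  0   2    3 ]
[  0   0    6 ]
det(A) = (-1)^1 * (-3) * (2) * (6) = 36  (1 row swap -> sign -1)

det(A) = 36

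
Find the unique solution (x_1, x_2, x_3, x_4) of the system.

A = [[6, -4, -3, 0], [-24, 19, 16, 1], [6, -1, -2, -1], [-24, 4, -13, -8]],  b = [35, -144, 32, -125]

Forward elimination on [A|b]:
R2 <- R2 - (-4)*R1:  [  0   3   4   1  -4 ]
R3 <- R3 - (1)*R1:  [  0   3   1  -1  -3 ]
R4 <- R4 - (-4)*R1:  [   0  -12  -25   -8   15 ]
R3 <- R3 - (1)*R2:  [  0   0  -3  -2   1 ]
R4 <- R4 - (-4)*R2:  [  0   0  -9  -4  -1 ]
R4 <- R4 - (3)*R3:  [  0   0   0   2  -4 ]
Row echelon form:
[ 6  -4  -3   0  |  35 ]
[ 0   3   4   1  |  -4 ]
[ 0   0  -3  -2  |   1 ]
[ 0   0   0   2  |  -4 ]
Back-substitution:
x_4 = (-4) / 2 = -2
x_3 = (1 - (-2)*(-2)) / -3 = 1
x_2 = (-4 - (4)*(1) - (1)*(-2)) / 3 = -2
x_1 = (35 - (-4)*(-2) - (-3)*(1)) / 6 = 5

(5, -2, 1, -2)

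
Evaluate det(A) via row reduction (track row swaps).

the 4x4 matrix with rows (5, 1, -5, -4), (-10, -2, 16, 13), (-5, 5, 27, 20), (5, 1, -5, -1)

det(A) = -540

Forward elimination:
R2 <- R2 - (-2)*R1:  [ 0  0  6  5 ]
R3 <- R3 - (-1)*R1:  [  0   6  22  16 ]
R4 <- R4 - (1)*R1:  [ 0  0  0  3 ]
R2 <-> R3   (pivot in column 2 was zero)
[ 5  1  -5  -4 ]
[ 0  6  22  16 ]
[ 0  0   6   5 ]
[ 0  0   0   3 ]
Upper-triangular form:
[ 5  1  -5  -4 ]
[ 0  6  22  16 ]
[ 0  0   6   5 ]
[ 0  0   0   3 ]
det(A) = (-1)^1 * (5) * (6) * (6) * (3) = -540  (1 row swap -> sign -1)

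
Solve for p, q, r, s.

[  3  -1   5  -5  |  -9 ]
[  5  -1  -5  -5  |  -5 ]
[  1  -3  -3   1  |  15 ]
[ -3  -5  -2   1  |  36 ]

Forward elimination on [A|b]:
R2 <- R2 - (5/3)*R1:  [     0    2/3  -40/3   10/3     10 ]
R3 <- R3 - (1/3)*R1:  [     0   -8/3  -14/3    8/3     18 ]
R4 <- R4 - (-1)*R1:  [  0  -6   3  -4  27 ]
R3 <- R3 - (-4)*R2:  [   0    0  -58   16   58 ]
R4 <- R4 - (-9)*R2:  [    0     0  -117    26   117 ]
R4 <- R4 - (117/58)*R3:  [       0        0        0  -182/29        0 ]
Row echelon form:
[ 3   -1      5       -5  |  -9 ]
[ 0  2/3  -40/3     10/3  |  10 ]
[ 0    0    -58       16  |  58 ]
[ 0    0      0  -182/29  |   0 ]
Back-substitution:
s = (0) / (-182/29) = 0
r = (58 - (16)*(0)) / -58 = -1
q = (10 - (-40/3)*(-1) - (10/3)*(0)) / (2/3) = -5
p = (-9 - (-1)*(-5) - (5)*(-1) - (-5)*(0)) / 3 = -3

(-3, -5, -1, 0)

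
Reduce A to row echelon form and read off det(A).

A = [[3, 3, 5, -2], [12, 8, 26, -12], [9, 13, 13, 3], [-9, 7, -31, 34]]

Forward elimination:
R2 <- R2 - (4)*R1:  [  0  -4   6  -4 ]
R3 <- R3 - (3)*R1:  [  0   4  -2   9 ]
R4 <- R4 - (-3)*R1:  [   0   16  -16   28 ]
R3 <- R3 - (-1)*R2:  [ 0  0  4  5 ]
R4 <- R4 - (-4)*R2:  [  0   0   8  12 ]
R4 <- R4 - (2)*R3:  [ 0  0  0  2 ]
Upper-triangular form:
[ 3   3  5  -2 ]
[ 0  -4  6  -4 ]
[ 0   0  4   5 ]
[ 0   0  0   2 ]
det(A) = (-1)^0 * (3) * (-4) * (4) * (2) = -96  (0 row swaps -> sign +1)

det(A) = -96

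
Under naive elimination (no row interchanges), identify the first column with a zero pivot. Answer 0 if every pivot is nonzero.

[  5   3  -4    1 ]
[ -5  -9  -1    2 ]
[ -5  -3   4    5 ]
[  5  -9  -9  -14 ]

Naive forward elimination:
R2 <- R2 - (-1)*R1:  [  0  -6  -5   3 ]
R3 <- R3 - (-1)*R1:  [ 0  0  0  6 ]
R4 <- R4 - (1)*R1:  [   0  -12   -5  -15 ]
R4 <- R4 - (2)*R2:  [   0    0    5  -21 ]
Matrix at this point:
[ 5   3  -4    1 ]
[ 0  -6  -5    3 ]
[ 0   0   0    6 ]
[ 0   0   5  -21 ]
Pivot entry (3,3) is zero but row 4 has 5 in column 3 -> naive elimination stops; a row interchange (e.g. R3 <-> R4) would be required here.

first zero-pivot column = 3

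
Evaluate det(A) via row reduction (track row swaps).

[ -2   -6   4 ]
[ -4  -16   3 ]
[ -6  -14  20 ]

Forward elimination:
R2 <- R2 - (2)*R1:  [  0  -4  -5 ]
R3 <- R3 - (3)*R1:  [ 0  4  8 ]
R3 <- R3 - (-1)*R2:  [ 0  0  3 ]
Upper-triangular form:
[ -2  -6   4 ]
[  0  -4  -5 ]
[  0   0   3 ]
det(A) = (-1)^0 * (-2) * (-4) * (3) = 24  (0 row swaps -> sign +1)

det(A) = 24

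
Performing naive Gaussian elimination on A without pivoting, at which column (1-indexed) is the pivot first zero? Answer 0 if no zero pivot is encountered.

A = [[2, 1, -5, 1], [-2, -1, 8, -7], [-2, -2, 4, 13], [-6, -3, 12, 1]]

Naive forward elimination:
R2 <- R2 - (-1)*R1:  [  0   0   3  -6 ]
R3 <- R3 - (-1)*R1:  [  0  -1  -1  14 ]
R4 <- R4 - (-3)*R1:  [  0   0  -3   4 ]
Matrix at this point:
[ 2   1  -5   1 ]
[ 0   0   3  -6 ]
[ 0  -1  -1  14 ]
[ 0   0  -3   4 ]
Pivot entry (2,2) is zero but row 3 has -1 in column 2 -> naive elimination stops; a row interchange (e.g. R2 <-> R3) would be required here.

first zero-pivot column = 2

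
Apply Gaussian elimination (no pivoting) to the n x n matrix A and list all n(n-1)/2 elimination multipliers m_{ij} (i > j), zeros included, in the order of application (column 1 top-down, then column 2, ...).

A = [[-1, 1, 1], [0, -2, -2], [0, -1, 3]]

Forward elimination:
R2: entry in column 1 is already 0 -> m_{21} = 0 (no row operation needed)
R3: entry in column 1 is already 0 -> m_{31} = 0 (no row operation needed)
R3 <- R3 - (1/2)*R2:  [ 0  0  4 ]
Multipliers (in order of application): m_{21} = 0, m_{31} = 0, m_{32} = 1/2

multipliers: 0, 0, 1/2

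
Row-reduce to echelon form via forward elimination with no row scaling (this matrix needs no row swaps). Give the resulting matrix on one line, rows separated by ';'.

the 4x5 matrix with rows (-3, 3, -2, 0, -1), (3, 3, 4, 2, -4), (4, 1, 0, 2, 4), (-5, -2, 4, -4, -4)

Forward elimination:
R2 <- R2 - (-1)*R1:  [  0   6   2   2  -5 ]
R3 <- R3 - (-4/3)*R1:  [    0     5  -8/3     2   8/3 ]
R4 <- R4 - (5/3)*R1:  [    0    -7  22/3    -4  -7/3 ]
R3 <- R3 - (5/6)*R2:  [     0      0  -13/3    1/3   41/6 ]
R4 <- R4 - (-7/6)*R2:  [     0      0   29/3   -5/3  -49/6 ]
R4 <- R4 - (-29/13)*R3:  [      0       0       0  -12/13   92/13 ]
Row echelon form:
[ -3  3     -2       0     -1 ]
[  0  6      2       2     -5 ]
[  0  0  -13/3     1/3   41/6 ]
[  0  0      0  -12/13  92/13 ]

REF = [-3 3 -2 0 -1; 0 6 2 2 -5; 0 0 -13/3 1/3 41/6; 0 0 0 -12/13 92/13]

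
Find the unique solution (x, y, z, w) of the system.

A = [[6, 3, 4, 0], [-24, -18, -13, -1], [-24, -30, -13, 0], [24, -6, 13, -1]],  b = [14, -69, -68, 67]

Forward elimination on [A|b]:
R2 <- R2 - (-4)*R1:  [   0   -6    3   -1  -13 ]
R3 <- R3 - (-4)*R1:  [   0  -18    3    0  -12 ]
R4 <- R4 - (4)*R1:  [   0  -18   -3   -1   11 ]
R3 <- R3 - (3)*R2:  [  0   0  -6   3  27 ]
R4 <- R4 - (3)*R2:  [   0    0  -12    2   50 ]
R4 <- R4 - (2)*R3:  [  0   0   0  -4  -4 ]
Row echelon form:
[ 6   3   4   0  |   14 ]
[ 0  -6   3  -1  |  -13 ]
[ 0   0  -6   3  |   27 ]
[ 0   0   0  -4  |   -4 ]
Back-substitution:
w = (-4) / -4 = 1
z = (27 - (3)*(1)) / -6 = -4
y = (-13 - (3)*(-4) - (-1)*(1)) / -6 = 0
x = (14 - (3)*(0) - (4)*(-4)) / 6 = 5

(5, 0, -4, 1)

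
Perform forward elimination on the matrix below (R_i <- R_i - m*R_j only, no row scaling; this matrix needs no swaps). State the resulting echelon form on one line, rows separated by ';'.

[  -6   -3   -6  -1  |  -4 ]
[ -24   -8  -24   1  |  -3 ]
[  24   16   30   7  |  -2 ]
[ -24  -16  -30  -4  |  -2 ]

Forward elimination:
R2 <- R2 - (4)*R1:  [  0   4   0   5  13 ]
R3 <- R3 - (-4)*R1:  [   0    4    6    3  -18 ]
R4 <- R4 - (4)*R1:  [  0  -4  -6   0  14 ]
R3 <- R3 - (1)*R2:  [   0    0    6   -2  -31 ]
R4 <- R4 - (-1)*R2:  [  0   0  -6   5  27 ]
R4 <- R4 - (-1)*R3:  [  0   0   0   3  -4 ]
Row echelon form:
[ -6  -3  -6  -1  |   -4 ]
[  0   4   0   5  |   13 ]
[  0   0   6  -2  |  -31 ]
[  0   0   0   3  |   -4 ]

REF = [-6 -3 -6 -1 -4; 0 4 0 5 13; 0 0 6 -2 -31; 0 0 0 3 -4]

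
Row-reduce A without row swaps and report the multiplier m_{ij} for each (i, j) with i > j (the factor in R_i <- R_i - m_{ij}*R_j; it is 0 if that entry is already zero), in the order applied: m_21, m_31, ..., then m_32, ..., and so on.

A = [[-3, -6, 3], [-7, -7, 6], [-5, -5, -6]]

Forward elimination:
R2 <- R2 - (7/3)*R1:  [  0   7  -1 ]
R3 <- R3 - (5/3)*R1:  [   0    5  -11 ]
R3 <- R3 - (5/7)*R2:  [     0      0  -72/7 ]
Multipliers (in order of application): m_{21} = 7/3, m_{31} = 5/3, m_{32} = 5/7

multipliers: 7/3, 5/3, 5/7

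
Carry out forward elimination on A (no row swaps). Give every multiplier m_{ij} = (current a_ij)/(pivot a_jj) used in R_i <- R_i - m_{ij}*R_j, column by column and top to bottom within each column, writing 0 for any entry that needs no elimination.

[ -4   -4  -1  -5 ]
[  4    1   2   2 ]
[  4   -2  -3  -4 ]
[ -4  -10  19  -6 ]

multipliers: -1, -1, 1, 2, 2, -3

Forward elimination:
R2 <- R2 - (-1)*R1:  [  0  -3   1  -3 ]
R3 <- R3 - (-1)*R1:  [  0  -6  -4  -9 ]
R4 <- R4 - (1)*R1:  [  0  -6  20  -1 ]
R3 <- R3 - (2)*R2:  [  0   0  -6  -3 ]
R4 <- R4 - (2)*R2:  [  0   0  18   5 ]
R4 <- R4 - (-3)*R3:  [  0   0   0  -4 ]
Multipliers (in order of application): m_{21} = -1, m_{31} = -1, m_{41} = 1, m_{32} = 2, m_{42} = 2, m_{43} = -3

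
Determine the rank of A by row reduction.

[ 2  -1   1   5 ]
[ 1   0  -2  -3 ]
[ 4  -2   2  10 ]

Row reduction:
R2 <- R2 - (1/2)*R1:  [     0    1/2   -5/2  -11/2 ]
R3 <- R3 - (2)*R1:  [ 0  0  0  0 ]
Row echelon form:
[ 2   -1     1      5 ]
[ 0  1/2  -5/2  -11/2 ]
[ 0    0     0      0 ]
Nonzero rows / pivot columns: 2

rank(A) = 2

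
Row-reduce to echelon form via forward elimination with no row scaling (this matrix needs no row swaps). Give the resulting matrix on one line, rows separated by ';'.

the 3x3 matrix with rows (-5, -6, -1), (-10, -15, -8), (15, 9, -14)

Forward elimination:
R2 <- R2 - (2)*R1:  [  0  -3  -6 ]
R3 <- R3 - (-3)*R1:  [   0   -9  -17 ]
R3 <- R3 - (3)*R2:  [ 0  0  1 ]
Row echelon form:
[ -5  -6  -1 ]
[  0  -3  -6 ]
[  0   0   1 ]

REF = [-5 -6 -1; 0 -3 -6; 0 0 1]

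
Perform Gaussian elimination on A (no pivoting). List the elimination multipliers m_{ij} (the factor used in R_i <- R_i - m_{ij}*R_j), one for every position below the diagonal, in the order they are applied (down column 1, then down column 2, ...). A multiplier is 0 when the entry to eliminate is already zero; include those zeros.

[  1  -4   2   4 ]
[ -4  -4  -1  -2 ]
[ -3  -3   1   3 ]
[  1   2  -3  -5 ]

multipliers: -4, -3, 1, 3/4, -3/10, -58/35

Forward elimination:
R2 <- R2 - (-4)*R1:  [   0  -20    7   14 ]
R3 <- R3 - (-3)*R1:  [   0  -15    7   15 ]
R4 <- R4 - (1)*R1:  [  0   6  -5  -9 ]
R3 <- R3 - (3/4)*R2:  [   0    0  7/4  9/2 ]
R4 <- R4 - (-3/10)*R2:  [      0       0  -29/10   -24/5 ]
R4 <- R4 - (-58/35)*R3:  [     0      0      0  93/35 ]
Multipliers (in order of application): m_{21} = -4, m_{31} = -3, m_{41} = 1, m_{32} = 3/4, m_{42} = -3/10, m_{43} = -58/35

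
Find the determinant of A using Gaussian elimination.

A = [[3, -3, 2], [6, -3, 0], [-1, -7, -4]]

det(A) = -126

Forward elimination:
R2 <- R2 - (2)*R1:  [  0   3  -4 ]
R3 <- R3 - (-1/3)*R1:  [     0     -8  -10/3 ]
R3 <- R3 - (-8/3)*R2:  [   0    0  -14 ]
Upper-triangular form:
[ 3  -3    2 ]
[ 0   3   -4 ]
[ 0   0  -14 ]
det(A) = (-1)^0 * (3) * (3) * (-14) = -126  (0 row swaps -> sign +1)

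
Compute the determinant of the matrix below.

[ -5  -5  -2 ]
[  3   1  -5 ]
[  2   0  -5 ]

Forward elimination:
R2 <- R2 - (-3/5)*R1:  [     0     -2  -31/5 ]
R3 <- R3 - (-2/5)*R1:  [     0     -2  -29/5 ]
R3 <- R3 - (1)*R2:  [   0    0  2/5 ]
Upper-triangular form:
[ -5  -5     -2 ]
[  0  -2  -31/5 ]
[  0   0    2/5 ]
det(A) = (-1)^0 * (-5) * (-2) * (2/5) = 4  (0 row swaps -> sign +1)

det(A) = 4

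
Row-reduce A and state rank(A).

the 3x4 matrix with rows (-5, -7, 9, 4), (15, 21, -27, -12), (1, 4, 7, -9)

Row reduction:
R2 <- R2 - (-3)*R1:  [ 0  0  0  0 ]
R3 <- R3 - (-1/5)*R1:  [     0   13/5   44/5  -41/5 ]
R2 <-> R3   (pivot in column 2 was zero)
[ -5    -7     9      4 ]
[  0  13/5  44/5  -41/5 ]
[  0     0     0      0 ]
Row echelon form:
[ -5    -7     9      4 ]
[  0  13/5  44/5  -41/5 ]
[  0     0     0      0 ]
Nonzero rows / pivot columns: 2

rank(A) = 2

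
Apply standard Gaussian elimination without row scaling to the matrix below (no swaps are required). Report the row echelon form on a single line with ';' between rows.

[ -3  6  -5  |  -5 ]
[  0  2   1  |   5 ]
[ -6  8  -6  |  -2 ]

REF = [-3 6 -5 -5; 0 2 1 5; 0 0 6 18]

Forward elimination:
R3 <- R3 - (2)*R1:  [  0  -4   4   8 ]
R3 <- R3 - (-2)*R2:  [  0   0   6  18 ]
Row echelon form:
[ -3  6  -5  |  -5 ]
[  0  2   1  |   5 ]
[  0  0   6  |  18 ]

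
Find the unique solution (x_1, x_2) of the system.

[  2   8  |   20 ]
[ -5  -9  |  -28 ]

Forward elimination on [A|b]:
R2 <- R2 - (-5/2)*R1:  [  0  11  22 ]
Row echelon form:
[ 2   8  |  20 ]
[ 0  11  |  22 ]
Back-substitution:
x_2 = (22) / 11 = 2
x_1 = (20 - (8)*(2)) / 2 = 2

(2, 2)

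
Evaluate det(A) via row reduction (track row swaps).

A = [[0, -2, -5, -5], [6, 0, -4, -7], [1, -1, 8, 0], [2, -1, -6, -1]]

Forward elimination:
R1 <-> R2   (pivot in column 1 was zero)
[ 6   0  -4  -7 ]
[ 0  -2  -5  -5 ]
[ 1  -1   8   0 ]
[ 2  -1  -6  -1 ]
R3 <- R3 - (1/6)*R1:  [    0    -1  26/3   7/6 ]
R4 <- R4 - (1/3)*R1:  [     0     -1  -14/3    4/3 ]
R3 <- R3 - (1/2)*R2:  [    0     0  67/6  11/3 ]
R4 <- R4 - (1/2)*R2:  [     0      0  -13/6   23/6 ]
R4 <- R4 - (-13/67)*R3:  [       0        0        0  609/134 ]
Upper-triangular form:
[ 6   0    -4       -7 ]
[ 0  -2    -5       -5 ]
[ 0   0  67/6     11/3 ]
[ 0   0     0  609/134 ]
det(A) = (-1)^1 * (6) * (-2) * (67/6) * (609/134) = 609  (1 row swap -> sign -1)

det(A) = 609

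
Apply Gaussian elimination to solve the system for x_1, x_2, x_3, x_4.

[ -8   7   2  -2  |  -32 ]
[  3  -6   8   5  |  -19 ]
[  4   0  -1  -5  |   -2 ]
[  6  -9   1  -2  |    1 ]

(2, 0, -5, 3)

Forward elimination on [A|b]:
R2 <- R2 - (-3/8)*R1:  [     0  -27/8   35/4   17/4    -31 ]
R3 <- R3 - (-1/2)*R1:  [   0  7/2    0   -6  -18 ]
R4 <- R4 - (-3/4)*R1:  [     0  -15/4    5/2   -7/2    -23 ]
R3 <- R3 - (-28/27)*R2:  [        0         0    245/27    -43/27  -1354/27 ]
R4 <- R4 - (10/9)*R2:  [     0      0  -65/9  -74/9  103/9 ]
R4 <- R4 - (-39/49)*R3:  [        0         0         0   -465/49  -1395/49 ]
Row echelon form:
[ -8      7       2       -2  |       -32 ]
[  0  -27/8    35/4     17/4  |       -31 ]
[  0      0  245/27   -43/27  |  -1354/27 ]
[  0      0       0  -465/49  |  -1395/49 ]
Back-substitution:
x_4 = (-1395/49) / (-465/49) = 3
x_3 = (-1354/27 - (-43/27)*(3)) / (245/27) = -5
x_2 = (-31 - (35/4)*(-5) - (17/4)*(3)) / (-27/8) = 0
x_1 = (-32 - (7)*(0) - (2)*(-5) - (-2)*(3)) / -8 = 2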